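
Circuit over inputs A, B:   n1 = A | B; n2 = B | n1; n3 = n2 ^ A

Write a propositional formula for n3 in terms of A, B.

n1 = A | B
n2 = B | n1 = B | (A | B)
n3 = n2 ^ A = (B | (A | B)) ^ A

(B | (A | B)) ^ A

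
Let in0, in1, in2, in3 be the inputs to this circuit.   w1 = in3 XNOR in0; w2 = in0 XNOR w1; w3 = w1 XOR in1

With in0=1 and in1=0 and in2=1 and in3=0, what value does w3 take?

w1 = 0 XNOR 1 = 0
w3 = 0 XOR 0 = 0

0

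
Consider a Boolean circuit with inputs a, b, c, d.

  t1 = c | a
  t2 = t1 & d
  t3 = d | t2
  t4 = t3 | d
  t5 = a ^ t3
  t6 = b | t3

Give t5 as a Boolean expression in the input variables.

t1 = c | a
t2 = t1 & d = (c | a) & d
t3 = d | t2 = d | ((c | a) & d)
t5 = a ^ t3 = a ^ (d | ((c | a) & d))

a ^ (d | ((c | a) & d))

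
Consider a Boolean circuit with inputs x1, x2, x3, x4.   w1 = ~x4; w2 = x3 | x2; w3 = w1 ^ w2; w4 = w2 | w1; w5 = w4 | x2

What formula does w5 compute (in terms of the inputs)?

w1 = ~x4
w2 = x3 | x2
w4 = w2 | w1 = (x3 | x2) | ~x4
w5 = w4 | x2 = ((x3 | x2) | ~x4) | x2

((x3 | x2) | ~x4) | x2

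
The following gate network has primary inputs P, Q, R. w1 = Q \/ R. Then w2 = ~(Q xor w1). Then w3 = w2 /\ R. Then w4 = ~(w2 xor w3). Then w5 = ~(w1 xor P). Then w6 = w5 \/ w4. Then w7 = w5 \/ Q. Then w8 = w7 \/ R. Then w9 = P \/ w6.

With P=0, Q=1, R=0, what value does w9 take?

w1 = 1 \/ 0 = 1
w2 = ~(1 xor 1) = 1
w3 = 1 /\ 0 = 0
w4 = ~(1 xor 0) = 0
w5 = ~(1 xor 0) = 0
w6 = 0 \/ 0 = 0
w9 = 0 \/ 0 = 0

0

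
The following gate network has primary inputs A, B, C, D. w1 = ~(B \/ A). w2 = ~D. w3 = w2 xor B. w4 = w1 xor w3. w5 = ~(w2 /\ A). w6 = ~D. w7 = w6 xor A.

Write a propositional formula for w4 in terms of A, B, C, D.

(~(B \/ A)) xor (~D xor B)

w1 = ~(B \/ A)
w2 = ~D
w3 = w2 xor B = ~D xor B
w4 = w1 xor w3 = (~(B \/ A)) xor (~D xor B)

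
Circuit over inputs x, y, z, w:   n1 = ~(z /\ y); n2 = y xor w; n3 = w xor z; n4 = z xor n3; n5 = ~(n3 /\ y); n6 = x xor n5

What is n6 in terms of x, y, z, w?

x xor (~((w xor z) /\ y))

n3 = w xor z
n5 = ~(n3 /\ y) = ~((w xor z) /\ y)
n6 = x xor n5 = x xor (~((w xor z) /\ y))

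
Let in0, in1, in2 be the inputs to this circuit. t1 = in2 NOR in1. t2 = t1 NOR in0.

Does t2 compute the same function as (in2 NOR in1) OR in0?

t1 = in2 NOR in1
t2 = t1 NOR in0 = (in2 NOR in1) NOR in0
At in0=0, in1=0, in2=0: circuit gives 0, formula gives 1.

No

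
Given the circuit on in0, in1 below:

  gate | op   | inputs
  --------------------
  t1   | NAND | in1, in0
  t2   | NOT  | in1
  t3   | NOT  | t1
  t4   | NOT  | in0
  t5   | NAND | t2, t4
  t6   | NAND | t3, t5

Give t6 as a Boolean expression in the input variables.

t1 = in1 NAND in0
t2 = NOT in1
t3 = NOT t1 = NOT (in1 NAND in0)
t4 = NOT in0
t5 = t2 NAND t4 = NOT in1 NAND NOT in0
t6 = t3 NAND t5 = NOT (in1 NAND in0) NAND (NOT in1 NAND NOT in0)

NOT (in1 NAND in0) NAND (NOT in1 NAND NOT in0)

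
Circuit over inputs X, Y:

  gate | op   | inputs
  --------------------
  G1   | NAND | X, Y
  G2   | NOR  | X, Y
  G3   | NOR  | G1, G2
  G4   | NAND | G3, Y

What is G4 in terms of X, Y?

((X NAND Y) NOR (X NOR Y)) NAND Y

G1 = X NAND Y
G2 = X NOR Y
G3 = G1 NOR G2 = (X NAND Y) NOR (X NOR Y)
G4 = G3 NAND Y = ((X NAND Y) NOR (X NOR Y)) NAND Y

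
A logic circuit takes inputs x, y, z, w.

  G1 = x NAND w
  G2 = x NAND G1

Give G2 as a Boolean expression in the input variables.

x NAND (x NAND w)

G1 = x NAND w
G2 = x NAND G1 = x NAND (x NAND w)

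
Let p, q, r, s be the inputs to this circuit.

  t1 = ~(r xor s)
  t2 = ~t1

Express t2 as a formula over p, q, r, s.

t1 = ~(r xor s)
t2 = ~t1 = ~(~(r xor s))

~(~(r xor s))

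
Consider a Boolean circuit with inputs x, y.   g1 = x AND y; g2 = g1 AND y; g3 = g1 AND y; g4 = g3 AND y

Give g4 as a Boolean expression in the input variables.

g1 = x AND y
g3 = g1 AND y = (x AND y) AND y
g4 = g3 AND y = ((x AND y) AND y) AND y

((x AND y) AND y) AND y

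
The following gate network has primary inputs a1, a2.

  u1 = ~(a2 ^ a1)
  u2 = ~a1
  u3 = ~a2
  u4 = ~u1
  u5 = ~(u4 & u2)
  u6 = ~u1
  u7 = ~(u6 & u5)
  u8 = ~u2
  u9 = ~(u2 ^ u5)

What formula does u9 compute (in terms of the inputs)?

~(~a1 ^ (~(~(~(a2 ^ a1)) & ~a1)))

u1 = ~(a2 ^ a1)
u2 = ~a1
u4 = ~u1 = ~(~(a2 ^ a1))
u5 = ~(u4 & u2) = ~(~(~(a2 ^ a1)) & ~a1)
u9 = ~(u2 ^ u5) = ~(~a1 ^ (~(~(~(a2 ^ a1)) & ~a1)))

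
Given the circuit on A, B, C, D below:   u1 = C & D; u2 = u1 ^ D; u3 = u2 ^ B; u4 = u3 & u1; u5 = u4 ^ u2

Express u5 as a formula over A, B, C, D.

((((C & D) ^ D) ^ B) & (C & D)) ^ ((C & D) ^ D)

u1 = C & D
u2 = u1 ^ D = (C & D) ^ D
u3 = u2 ^ B = ((C & D) ^ D) ^ B
u4 = u3 & u1 = (((C & D) ^ D) ^ B) & (C & D)
u5 = u4 ^ u2 = ((((C & D) ^ D) ^ B) & (C & D)) ^ ((C & D) ^ D)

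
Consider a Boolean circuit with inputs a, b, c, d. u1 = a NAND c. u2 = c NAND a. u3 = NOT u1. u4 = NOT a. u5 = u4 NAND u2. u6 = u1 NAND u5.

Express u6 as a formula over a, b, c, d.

(a NAND c) NAND (NOT a NAND (c NAND a))

u1 = a NAND c
u2 = c NAND a
u4 = NOT a
u5 = u4 NAND u2 = NOT a NAND (c NAND a)
u6 = u1 NAND u5 = (a NAND c) NAND (NOT a NAND (c NAND a))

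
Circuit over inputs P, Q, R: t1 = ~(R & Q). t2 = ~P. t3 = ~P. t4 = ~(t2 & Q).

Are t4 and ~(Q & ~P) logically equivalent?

t2 = ~P
t4 = ~(t2 & Q) = ~(~P & Q)
At P=0, Q=1, R=0: circuit gives 0, formula gives 0.
At P=0, Q=0, R=0: circuit gives 1, formula gives 1.
Agrees on all 8 inputs.

Yes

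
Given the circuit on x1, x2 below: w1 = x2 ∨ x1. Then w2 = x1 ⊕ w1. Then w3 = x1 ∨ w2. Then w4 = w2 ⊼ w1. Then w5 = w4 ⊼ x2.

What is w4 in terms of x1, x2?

w1 = x2 ∨ x1
w2 = x1 ⊕ w1 = x1 ⊕ (x2 ∨ x1)
w4 = w2 ⊼ w1 = (x1 ⊕ (x2 ∨ x1)) ⊼ (x2 ∨ x1)

(x1 ⊕ (x2 ∨ x1)) ⊼ (x2 ∨ x1)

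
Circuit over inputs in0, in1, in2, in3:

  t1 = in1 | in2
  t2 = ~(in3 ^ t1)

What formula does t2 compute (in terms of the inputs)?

~(in3 ^ (in1 | in2))

t1 = in1 | in2
t2 = ~(in3 ^ t1) = ~(in3 ^ (in1 | in2))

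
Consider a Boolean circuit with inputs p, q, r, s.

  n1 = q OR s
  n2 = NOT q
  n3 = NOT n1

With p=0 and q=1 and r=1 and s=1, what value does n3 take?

0

n1 = 1 OR 1 = 1
n3 = NOT 1 = 0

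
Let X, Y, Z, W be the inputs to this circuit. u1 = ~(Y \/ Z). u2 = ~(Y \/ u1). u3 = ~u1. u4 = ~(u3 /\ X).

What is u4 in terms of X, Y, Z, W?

~(~(~(Y \/ Z)) /\ X)

u1 = ~(Y \/ Z)
u3 = ~u1 = ~(~(Y \/ Z))
u4 = ~(u3 /\ X) = ~(~(~(Y \/ Z)) /\ X)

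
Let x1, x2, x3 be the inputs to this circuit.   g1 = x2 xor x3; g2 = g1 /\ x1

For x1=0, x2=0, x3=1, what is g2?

0

g1 = 0 xor 1 = 1
g2 = 1 /\ 0 = 0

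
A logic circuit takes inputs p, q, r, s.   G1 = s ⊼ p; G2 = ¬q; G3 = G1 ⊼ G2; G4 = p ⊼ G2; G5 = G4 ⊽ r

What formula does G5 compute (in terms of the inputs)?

G2 = ¬q
G4 = p ⊼ G2 = p ⊼ ¬q
G5 = G4 ⊽ r = (p ⊼ ¬q) ⊽ r

(p ⊼ ¬q) ⊽ r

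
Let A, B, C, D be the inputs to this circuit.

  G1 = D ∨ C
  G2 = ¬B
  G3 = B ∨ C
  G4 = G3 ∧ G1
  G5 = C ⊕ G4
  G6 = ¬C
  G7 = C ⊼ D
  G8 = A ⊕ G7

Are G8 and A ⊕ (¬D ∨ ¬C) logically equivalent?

G7 = C ⊼ D
G8 = A ⊕ G7 = A ⊕ (C ⊼ D)
At A=0, B=0, C=1, D=1: circuit gives 0, formula gives 0.
At A=0, B=0, C=0, D=0: circuit gives 1, formula gives 1.
Agrees on all 16 inputs.

Yes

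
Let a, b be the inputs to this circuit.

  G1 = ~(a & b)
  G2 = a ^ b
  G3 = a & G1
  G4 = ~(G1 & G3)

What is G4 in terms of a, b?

G1 = ~(a & b)
G3 = a & G1 = a & (~(a & b))
G4 = ~(G1 & G3) = ~((~(a & b)) & (a & (~(a & b))))

~((~(a & b)) & (a & (~(a & b))))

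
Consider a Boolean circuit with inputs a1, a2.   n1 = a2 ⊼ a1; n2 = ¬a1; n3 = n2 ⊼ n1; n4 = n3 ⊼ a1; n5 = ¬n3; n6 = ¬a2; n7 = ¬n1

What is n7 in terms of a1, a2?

n1 = a2 ⊼ a1
n7 = ¬n1 = ¬(a2 ⊼ a1)

¬(a2 ⊼ a1)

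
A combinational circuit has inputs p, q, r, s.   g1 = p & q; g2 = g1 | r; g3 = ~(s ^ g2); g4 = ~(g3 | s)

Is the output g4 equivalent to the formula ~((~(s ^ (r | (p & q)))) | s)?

g1 = p & q
g2 = g1 | r = (p & q) | r
g3 = ~(s ^ g2) = ~(s ^ ((p & q) | r))
g4 = ~(g3 | s) = ~((~(s ^ ((p & q) | r))) | s)
At p=0, q=0, r=0, s=0: circuit gives 0, formula gives 0.
At p=0, q=0, r=1, s=0: circuit gives 1, formula gives 1.
Agrees on all 16 inputs.

Yes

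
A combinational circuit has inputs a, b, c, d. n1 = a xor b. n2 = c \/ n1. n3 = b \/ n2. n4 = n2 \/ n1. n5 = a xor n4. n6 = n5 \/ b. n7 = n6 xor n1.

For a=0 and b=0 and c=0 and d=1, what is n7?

0

n1 = 0 xor 0 = 0
n2 = 0 \/ 0 = 0
n4 = 0 \/ 0 = 0
n5 = 0 xor 0 = 0
n6 = 0 \/ 0 = 0
n7 = 0 xor 0 = 0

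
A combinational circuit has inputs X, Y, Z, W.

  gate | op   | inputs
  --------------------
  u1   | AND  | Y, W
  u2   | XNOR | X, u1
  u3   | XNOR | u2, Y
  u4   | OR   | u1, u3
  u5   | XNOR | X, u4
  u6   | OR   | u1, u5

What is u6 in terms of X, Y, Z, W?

u1 = Y AND W
u2 = X XNOR u1 = X XNOR (Y AND W)
u3 = u2 XNOR Y = (X XNOR (Y AND W)) XNOR Y
u4 = u1 OR u3 = (Y AND W) OR ((X XNOR (Y AND W)) XNOR Y)
u5 = X XNOR u4 = X XNOR ((Y AND W) OR ((X XNOR (Y AND W)) XNOR Y))
u6 = u1 OR u5 = (Y AND W) OR (X XNOR ((Y AND W) OR ((X XNOR (Y AND W)) XNOR Y)))

(Y AND W) OR (X XNOR ((Y AND W) OR ((X XNOR (Y AND W)) XNOR Y)))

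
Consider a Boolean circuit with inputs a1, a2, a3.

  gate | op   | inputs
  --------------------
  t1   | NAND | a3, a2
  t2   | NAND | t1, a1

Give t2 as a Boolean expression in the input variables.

t1 = a3 NAND a2
t2 = t1 NAND a1 = (a3 NAND a2) NAND a1

(a3 NAND a2) NAND a1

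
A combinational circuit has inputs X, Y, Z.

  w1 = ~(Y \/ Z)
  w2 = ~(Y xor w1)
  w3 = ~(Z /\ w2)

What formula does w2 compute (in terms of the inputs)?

~(Y xor (~(Y \/ Z)))

w1 = ~(Y \/ Z)
w2 = ~(Y xor w1) = ~(Y xor (~(Y \/ Z)))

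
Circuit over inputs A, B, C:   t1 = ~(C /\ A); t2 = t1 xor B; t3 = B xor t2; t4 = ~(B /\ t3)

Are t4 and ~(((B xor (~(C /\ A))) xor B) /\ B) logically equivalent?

t1 = ~(C /\ A)
t2 = t1 xor B = (~(C /\ A)) xor B
t3 = B xor t2 = B xor ((~(C /\ A)) xor B)
t4 = ~(B /\ t3) = ~(B /\ (B xor ((~(C /\ A)) xor B)))
At A=0, B=1, C=0: circuit gives 0, formula gives 0.
At A=0, B=0, C=0: circuit gives 1, formula gives 1.
Agrees on all 8 inputs.

Yes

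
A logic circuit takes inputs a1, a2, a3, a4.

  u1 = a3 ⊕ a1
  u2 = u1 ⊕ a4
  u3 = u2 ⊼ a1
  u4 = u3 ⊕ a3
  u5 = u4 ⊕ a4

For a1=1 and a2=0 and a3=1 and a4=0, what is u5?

u1 = 1 ⊕ 1 = 0
u2 = 0 ⊕ 0 = 0
u3 = 0 ⊼ 1 = 1
u4 = 1 ⊕ 1 = 0
u5 = 0 ⊕ 0 = 0

0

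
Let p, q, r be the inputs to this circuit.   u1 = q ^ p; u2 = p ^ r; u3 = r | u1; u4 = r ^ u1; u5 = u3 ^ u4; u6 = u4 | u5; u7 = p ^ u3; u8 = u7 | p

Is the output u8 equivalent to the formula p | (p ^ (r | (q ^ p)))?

Yes

u1 = q ^ p
u3 = r | u1 = r | (q ^ p)
u7 = p ^ u3 = p ^ (r | (q ^ p))
u8 = u7 | p = (p ^ (r | (q ^ p))) | p
At p=0, q=0, r=0: circuit gives 0, formula gives 0.
At p=0, q=0, r=1: circuit gives 1, formula gives 1.
Agrees on all 8 inputs.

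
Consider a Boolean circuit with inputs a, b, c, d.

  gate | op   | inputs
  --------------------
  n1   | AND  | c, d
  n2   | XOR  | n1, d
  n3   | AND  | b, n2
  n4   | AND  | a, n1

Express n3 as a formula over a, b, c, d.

b AND ((c AND d) XOR d)

n1 = c AND d
n2 = n1 XOR d = (c AND d) XOR d
n3 = b AND n2 = b AND ((c AND d) XOR d)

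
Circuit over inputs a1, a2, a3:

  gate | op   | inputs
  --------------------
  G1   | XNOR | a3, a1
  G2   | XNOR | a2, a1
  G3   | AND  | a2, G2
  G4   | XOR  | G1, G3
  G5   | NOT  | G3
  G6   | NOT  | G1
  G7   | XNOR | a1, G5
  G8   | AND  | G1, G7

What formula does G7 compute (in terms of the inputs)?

G2 = a2 XNOR a1
G3 = a2 AND G2 = a2 AND (a2 XNOR a1)
G5 = NOT G3 = NOT (a2 AND (a2 XNOR a1))
G7 = a1 XNOR G5 = a1 XNOR NOT (a2 AND (a2 XNOR a1))

a1 XNOR NOT (a2 AND (a2 XNOR a1))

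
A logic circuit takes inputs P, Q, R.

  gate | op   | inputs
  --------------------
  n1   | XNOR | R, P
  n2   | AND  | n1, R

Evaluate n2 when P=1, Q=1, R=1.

1

n1 = 1 XNOR 1 = 1
n2 = 1 AND 1 = 1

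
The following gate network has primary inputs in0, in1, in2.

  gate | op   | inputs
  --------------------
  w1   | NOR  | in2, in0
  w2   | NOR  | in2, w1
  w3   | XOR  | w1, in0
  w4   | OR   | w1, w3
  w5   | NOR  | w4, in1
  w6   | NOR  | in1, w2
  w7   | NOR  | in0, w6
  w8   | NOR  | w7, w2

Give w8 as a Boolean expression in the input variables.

w1 = in2 NOR in0
w2 = in2 NOR w1 = in2 NOR (in2 NOR in0)
w6 = in1 NOR w2 = in1 NOR (in2 NOR (in2 NOR in0))
w7 = in0 NOR w6 = in0 NOR (in1 NOR (in2 NOR (in2 NOR in0)))
w8 = w7 NOR w2 = (in0 NOR (in1 NOR (in2 NOR (in2 NOR in0)))) NOR (in2 NOR (in2 NOR in0))

(in0 NOR (in1 NOR (in2 NOR (in2 NOR in0)))) NOR (in2 NOR (in2 NOR in0))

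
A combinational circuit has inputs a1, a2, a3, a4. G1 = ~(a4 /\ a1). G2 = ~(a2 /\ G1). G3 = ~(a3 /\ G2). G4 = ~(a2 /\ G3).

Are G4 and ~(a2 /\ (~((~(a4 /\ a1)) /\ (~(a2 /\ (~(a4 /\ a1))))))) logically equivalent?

G1 = ~(a4 /\ a1)
G2 = ~(a2 /\ G1) = ~(a2 /\ (~(a4 /\ a1)))
G3 = ~(a3 /\ G2) = ~(a3 /\ (~(a2 /\ (~(a4 /\ a1)))))
G4 = ~(a2 /\ G3) = ~(a2 /\ (~(a3 /\ (~(a2 /\ (~(a4 /\ a1)))))))
At a1=1, a2=1, a3=1, a4=1: circuit gives 1, formula gives 0.

No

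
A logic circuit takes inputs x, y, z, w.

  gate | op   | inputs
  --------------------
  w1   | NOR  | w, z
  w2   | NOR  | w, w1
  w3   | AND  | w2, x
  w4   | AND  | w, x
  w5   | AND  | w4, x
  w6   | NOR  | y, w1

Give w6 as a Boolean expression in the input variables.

y NOR (w NOR z)

w1 = w NOR z
w6 = y NOR w1 = y NOR (w NOR z)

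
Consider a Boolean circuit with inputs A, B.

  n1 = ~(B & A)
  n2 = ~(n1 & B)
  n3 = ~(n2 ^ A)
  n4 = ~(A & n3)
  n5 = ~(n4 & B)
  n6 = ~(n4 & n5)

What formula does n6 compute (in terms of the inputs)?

n1 = ~(B & A)
n2 = ~(n1 & B) = ~((~(B & A)) & B)
n3 = ~(n2 ^ A) = ~((~((~(B & A)) & B)) ^ A)
n4 = ~(A & n3) = ~(A & (~((~((~(B & A)) & B)) ^ A)))
n5 = ~(n4 & B) = ~((~(A & (~((~((~(B & A)) & B)) ^ A)))) & B)
n6 = ~(n4 & n5) = ~((~(A & (~((~((~(B & A)) & B)) ^ A)))) & (~((~(A & (~((~((~(B & A)) & B)) ^ A)))) & B)))

~((~(A & (~((~((~(B & A)) & B)) ^ A)))) & (~((~(A & (~((~((~(B & A)) & B)) ^ A)))) & B)))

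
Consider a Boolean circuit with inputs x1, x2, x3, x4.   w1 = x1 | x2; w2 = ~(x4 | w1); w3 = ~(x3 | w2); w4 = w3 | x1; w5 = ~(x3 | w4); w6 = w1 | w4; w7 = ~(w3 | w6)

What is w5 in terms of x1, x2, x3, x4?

w1 = x1 | x2
w2 = ~(x4 | w1) = ~(x4 | (x1 | x2))
w3 = ~(x3 | w2) = ~(x3 | (~(x4 | (x1 | x2))))
w4 = w3 | x1 = (~(x3 | (~(x4 | (x1 | x2))))) | x1
w5 = ~(x3 | w4) = ~(x3 | ((~(x3 | (~(x4 | (x1 | x2))))) | x1))

~(x3 | ((~(x3 | (~(x4 | (x1 | x2))))) | x1))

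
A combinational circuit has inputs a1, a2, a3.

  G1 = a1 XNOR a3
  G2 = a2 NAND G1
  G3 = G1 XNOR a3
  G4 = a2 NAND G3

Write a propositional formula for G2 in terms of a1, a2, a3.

G1 = a1 XNOR a3
G2 = a2 NAND G1 = a2 NAND (a1 XNOR a3)

a2 NAND (a1 XNOR a3)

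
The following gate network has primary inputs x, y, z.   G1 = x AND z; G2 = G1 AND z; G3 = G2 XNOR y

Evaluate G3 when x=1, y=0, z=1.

0

G1 = 1 AND 1 = 1
G2 = 1 AND 1 = 1
G3 = 1 XNOR 0 = 0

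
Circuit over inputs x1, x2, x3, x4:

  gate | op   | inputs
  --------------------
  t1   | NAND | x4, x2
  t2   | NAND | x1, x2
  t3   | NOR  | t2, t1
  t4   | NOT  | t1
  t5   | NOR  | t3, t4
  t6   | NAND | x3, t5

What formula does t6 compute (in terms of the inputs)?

t1 = x4 NAND x2
t2 = x1 NAND x2
t3 = t2 NOR t1 = (x1 NAND x2) NOR (x4 NAND x2)
t4 = NOT t1 = NOT (x4 NAND x2)
t5 = t3 NOR t4 = ((x1 NAND x2) NOR (x4 NAND x2)) NOR NOT (x4 NAND x2)
t6 = x3 NAND t5 = x3 NAND (((x1 NAND x2) NOR (x4 NAND x2)) NOR NOT (x4 NAND x2))

x3 NAND (((x1 NAND x2) NOR (x4 NAND x2)) NOR NOT (x4 NAND x2))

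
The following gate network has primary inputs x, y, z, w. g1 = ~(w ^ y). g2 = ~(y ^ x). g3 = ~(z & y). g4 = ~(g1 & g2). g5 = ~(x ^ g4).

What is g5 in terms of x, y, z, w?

~(x ^ (~((~(w ^ y)) & (~(y ^ x)))))

g1 = ~(w ^ y)
g2 = ~(y ^ x)
g4 = ~(g1 & g2) = ~((~(w ^ y)) & (~(y ^ x)))
g5 = ~(x ^ g4) = ~(x ^ (~((~(w ^ y)) & (~(y ^ x)))))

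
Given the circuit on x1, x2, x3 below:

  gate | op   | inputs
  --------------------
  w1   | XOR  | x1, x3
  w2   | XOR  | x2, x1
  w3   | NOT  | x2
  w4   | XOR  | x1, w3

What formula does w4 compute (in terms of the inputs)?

w3 = NOT x2
w4 = x1 XOR w3 = x1 XOR NOT x2

x1 XOR NOT x2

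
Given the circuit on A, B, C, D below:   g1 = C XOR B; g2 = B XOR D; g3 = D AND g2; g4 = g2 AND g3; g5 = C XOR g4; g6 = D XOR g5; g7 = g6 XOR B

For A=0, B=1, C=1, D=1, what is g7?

1

g2 = 1 XOR 1 = 0
g3 = 1 AND 0 = 0
g4 = 0 AND 0 = 0
g5 = 1 XOR 0 = 1
g6 = 1 XOR 1 = 0
g7 = 0 XOR 1 = 1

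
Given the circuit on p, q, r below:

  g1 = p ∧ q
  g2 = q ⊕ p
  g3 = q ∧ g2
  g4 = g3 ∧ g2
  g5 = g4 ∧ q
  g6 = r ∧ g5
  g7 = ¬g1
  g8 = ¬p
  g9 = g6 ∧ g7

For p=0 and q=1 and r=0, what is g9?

0

g1 = 0 ∧ 1 = 0
g2 = 1 ⊕ 0 = 1
g3 = 1 ∧ 1 = 1
g4 = 1 ∧ 1 = 1
g5 = 1 ∧ 1 = 1
g6 = 0 ∧ 1 = 0
g7 = ¬0 = 1
g9 = 0 ∧ 1 = 0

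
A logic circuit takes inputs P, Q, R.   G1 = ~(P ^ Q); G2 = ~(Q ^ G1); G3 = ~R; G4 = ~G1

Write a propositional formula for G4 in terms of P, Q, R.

~(~(P ^ Q))

G1 = ~(P ^ Q)
G4 = ~G1 = ~(~(P ^ Q))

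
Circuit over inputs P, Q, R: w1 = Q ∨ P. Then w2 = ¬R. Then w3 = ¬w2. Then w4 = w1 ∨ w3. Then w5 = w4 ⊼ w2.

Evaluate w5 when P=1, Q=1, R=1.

1

w1 = 1 ∨ 1 = 1
w2 = ¬1 = 0
w3 = ¬0 = 1
w4 = 1 ∨ 1 = 1
w5 = 1 ⊼ 0 = 1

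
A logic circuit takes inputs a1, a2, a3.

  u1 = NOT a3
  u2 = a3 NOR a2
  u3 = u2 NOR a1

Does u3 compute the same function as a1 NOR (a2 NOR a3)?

Yes

u2 = a3 NOR a2
u3 = u2 NOR a1 = (a3 NOR a2) NOR a1
At a1=0, a2=0, a3=0: circuit gives 0, formula gives 0.
At a1=0, a2=0, a3=1: circuit gives 1, formula gives 1.
Agrees on all 8 inputs.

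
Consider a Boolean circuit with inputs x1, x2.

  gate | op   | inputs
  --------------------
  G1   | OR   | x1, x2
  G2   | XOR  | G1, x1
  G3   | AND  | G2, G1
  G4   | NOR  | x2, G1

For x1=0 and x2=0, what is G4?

1

G1 = 0 OR 0 = 0
G4 = 0 NOR 0 = 1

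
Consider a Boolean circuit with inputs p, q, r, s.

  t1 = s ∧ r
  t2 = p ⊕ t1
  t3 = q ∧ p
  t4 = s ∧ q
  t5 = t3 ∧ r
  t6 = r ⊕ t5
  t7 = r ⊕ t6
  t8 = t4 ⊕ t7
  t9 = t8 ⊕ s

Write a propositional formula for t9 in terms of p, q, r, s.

((s ∧ q) ⊕ (r ⊕ (r ⊕ ((q ∧ p) ∧ r)))) ⊕ s

t3 = q ∧ p
t4 = s ∧ q
t5 = t3 ∧ r = (q ∧ p) ∧ r
t6 = r ⊕ t5 = r ⊕ ((q ∧ p) ∧ r)
t7 = r ⊕ t6 = r ⊕ (r ⊕ ((q ∧ p) ∧ r))
t8 = t4 ⊕ t7 = (s ∧ q) ⊕ (r ⊕ (r ⊕ ((q ∧ p) ∧ r)))
t9 = t8 ⊕ s = ((s ∧ q) ⊕ (r ⊕ (r ⊕ ((q ∧ p) ∧ r)))) ⊕ s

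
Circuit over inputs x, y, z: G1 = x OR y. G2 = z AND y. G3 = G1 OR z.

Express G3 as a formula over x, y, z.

(x OR y) OR z

G1 = x OR y
G3 = G1 OR z = (x OR y) OR z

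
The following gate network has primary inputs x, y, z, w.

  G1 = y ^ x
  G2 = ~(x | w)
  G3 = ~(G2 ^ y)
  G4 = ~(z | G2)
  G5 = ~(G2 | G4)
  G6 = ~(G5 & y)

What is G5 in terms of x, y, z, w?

~((~(x | w)) | (~(z | (~(x | w)))))

G2 = ~(x | w)
G4 = ~(z | G2) = ~(z | (~(x | w)))
G5 = ~(G2 | G4) = ~((~(x | w)) | (~(z | (~(x | w)))))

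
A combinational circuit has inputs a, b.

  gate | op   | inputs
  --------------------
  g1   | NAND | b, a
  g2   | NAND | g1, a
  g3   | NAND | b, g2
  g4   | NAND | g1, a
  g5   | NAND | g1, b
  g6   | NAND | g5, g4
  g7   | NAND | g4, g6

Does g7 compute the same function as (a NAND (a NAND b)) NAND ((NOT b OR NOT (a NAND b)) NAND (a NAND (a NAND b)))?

g1 = b NAND a
g4 = g1 NAND a = (b NAND a) NAND a
g5 = g1 NAND b = (b NAND a) NAND b
g6 = g5 NAND g4 = ((b NAND a) NAND b) NAND ((b NAND a) NAND a)
g7 = g4 NAND g6 = ((b NAND a) NAND a) NAND (((b NAND a) NAND b) NAND ((b NAND a) NAND a))
At a=0, b=1: circuit gives 0, formula gives 0.
At a=0, b=0: circuit gives 1, formula gives 1.
Agrees on all 4 inputs.

Yes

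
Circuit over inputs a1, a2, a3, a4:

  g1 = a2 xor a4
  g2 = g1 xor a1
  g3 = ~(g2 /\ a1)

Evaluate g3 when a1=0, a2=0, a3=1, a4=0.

g1 = 0 xor 0 = 0
g2 = 0 xor 0 = 0
g3 = ~(0 /\ 0) = 1

1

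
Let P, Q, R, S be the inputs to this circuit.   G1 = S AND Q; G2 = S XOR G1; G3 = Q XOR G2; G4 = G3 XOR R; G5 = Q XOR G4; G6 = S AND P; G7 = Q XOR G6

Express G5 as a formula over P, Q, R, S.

Q XOR ((Q XOR (S XOR (S AND Q))) XOR R)

G1 = S AND Q
G2 = S XOR G1 = S XOR (S AND Q)
G3 = Q XOR G2 = Q XOR (S XOR (S AND Q))
G4 = G3 XOR R = (Q XOR (S XOR (S AND Q))) XOR R
G5 = Q XOR G4 = Q XOR ((Q XOR (S XOR (S AND Q))) XOR R)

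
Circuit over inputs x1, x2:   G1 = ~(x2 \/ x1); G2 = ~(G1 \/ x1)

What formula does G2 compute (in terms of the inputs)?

~((~(x2 \/ x1)) \/ x1)

G1 = ~(x2 \/ x1)
G2 = ~(G1 \/ x1) = ~((~(x2 \/ x1)) \/ x1)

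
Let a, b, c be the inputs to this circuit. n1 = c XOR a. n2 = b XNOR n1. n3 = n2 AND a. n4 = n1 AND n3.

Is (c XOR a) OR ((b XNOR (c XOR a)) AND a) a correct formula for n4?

No

n1 = c XOR a
n2 = b XNOR n1 = b XNOR (c XOR a)
n3 = n2 AND a = (b XNOR (c XOR a)) AND a
n4 = n1 AND n3 = (c XOR a) AND ((b XNOR (c XOR a)) AND a)
At a=0, b=0, c=1: circuit gives 0, formula gives 1.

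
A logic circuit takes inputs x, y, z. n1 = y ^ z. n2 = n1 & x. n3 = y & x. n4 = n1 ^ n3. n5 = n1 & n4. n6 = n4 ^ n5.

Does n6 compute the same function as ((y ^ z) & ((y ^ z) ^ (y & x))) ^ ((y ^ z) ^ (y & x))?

n1 = y ^ z
n3 = y & x
n4 = n1 ^ n3 = (y ^ z) ^ (y & x)
n5 = n1 & n4 = (y ^ z) & ((y ^ z) ^ (y & x))
n6 = n4 ^ n5 = ((y ^ z) ^ (y & x)) ^ ((y ^ z) & ((y ^ z) ^ (y & x)))
At x=0, y=0, z=0: circuit gives 0, formula gives 0.
At x=1, y=1, z=1: circuit gives 1, formula gives 1.
Agrees on all 8 inputs.

Yes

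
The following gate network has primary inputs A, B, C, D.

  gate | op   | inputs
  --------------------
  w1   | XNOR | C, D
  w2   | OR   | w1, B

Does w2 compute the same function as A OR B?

w1 = C XNOR D
w2 = w1 OR B = (C XNOR D) OR B
At A=0, B=0, C=0, D=0: circuit gives 1, formula gives 0.

No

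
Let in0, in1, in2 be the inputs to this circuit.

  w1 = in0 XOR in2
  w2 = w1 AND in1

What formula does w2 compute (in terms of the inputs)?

(in0 XOR in2) AND in1

w1 = in0 XOR in2
w2 = w1 AND in1 = (in0 XOR in2) AND in1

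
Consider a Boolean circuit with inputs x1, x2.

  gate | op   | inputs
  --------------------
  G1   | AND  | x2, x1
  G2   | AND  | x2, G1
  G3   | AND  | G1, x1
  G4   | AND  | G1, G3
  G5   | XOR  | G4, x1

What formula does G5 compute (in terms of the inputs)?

((x2 AND x1) AND ((x2 AND x1) AND x1)) XOR x1

G1 = x2 AND x1
G3 = G1 AND x1 = (x2 AND x1) AND x1
G4 = G1 AND G3 = (x2 AND x1) AND ((x2 AND x1) AND x1)
G5 = G4 XOR x1 = ((x2 AND x1) AND ((x2 AND x1) AND x1)) XOR x1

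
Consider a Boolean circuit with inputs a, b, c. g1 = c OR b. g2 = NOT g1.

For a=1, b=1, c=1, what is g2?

0

g1 = 1 OR 1 = 1
g2 = NOT 1 = 0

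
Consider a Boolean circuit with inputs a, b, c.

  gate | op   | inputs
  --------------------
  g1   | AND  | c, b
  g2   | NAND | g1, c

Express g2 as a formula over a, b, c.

g1 = c AND b
g2 = g1 NAND c = (c AND b) NAND c

(c AND b) NAND c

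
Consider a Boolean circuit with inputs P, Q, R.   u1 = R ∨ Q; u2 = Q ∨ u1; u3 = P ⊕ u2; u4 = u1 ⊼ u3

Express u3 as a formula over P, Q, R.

u1 = R ∨ Q
u2 = Q ∨ u1 = Q ∨ (R ∨ Q)
u3 = P ⊕ u2 = P ⊕ (Q ∨ (R ∨ Q))

P ⊕ (Q ∨ (R ∨ Q))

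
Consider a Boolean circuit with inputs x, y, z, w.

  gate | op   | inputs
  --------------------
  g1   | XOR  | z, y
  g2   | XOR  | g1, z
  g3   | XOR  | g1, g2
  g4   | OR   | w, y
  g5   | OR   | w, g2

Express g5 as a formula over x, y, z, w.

w OR ((z XOR y) XOR z)

g1 = z XOR y
g2 = g1 XOR z = (z XOR y) XOR z
g5 = w OR g2 = w OR ((z XOR y) XOR z)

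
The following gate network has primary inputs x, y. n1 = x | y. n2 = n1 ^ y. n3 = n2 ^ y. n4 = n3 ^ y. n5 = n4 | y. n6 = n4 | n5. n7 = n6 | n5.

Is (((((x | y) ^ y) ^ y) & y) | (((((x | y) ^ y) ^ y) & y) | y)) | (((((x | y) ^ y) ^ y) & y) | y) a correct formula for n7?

No

n1 = x | y
n2 = n1 ^ y = (x | y) ^ y
n3 = n2 ^ y = ((x | y) ^ y) ^ y
n4 = n3 ^ y = (((x | y) ^ y) ^ y) ^ y
n5 = n4 | y = ((((x | y) ^ y) ^ y) ^ y) | y
n6 = n4 | n5 = ((((x | y) ^ y) ^ y) ^ y) | (((((x | y) ^ y) ^ y) ^ y) | y)
n7 = n6 | n5 = (((((x | y) ^ y) ^ y) ^ y) | (((((x | y) ^ y) ^ y) ^ y) | y)) | (((((x | y) ^ y) ^ y) ^ y) | y)
At x=1, y=0: circuit gives 1, formula gives 0.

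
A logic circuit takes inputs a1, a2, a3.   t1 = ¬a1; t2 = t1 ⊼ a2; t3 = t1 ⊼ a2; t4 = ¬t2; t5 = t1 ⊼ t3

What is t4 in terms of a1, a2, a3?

t1 = ¬a1
t2 = t1 ⊼ a2 = ¬a1 ⊼ a2
t4 = ¬t2 = ¬(¬a1 ⊼ a2)

¬(¬a1 ⊼ a2)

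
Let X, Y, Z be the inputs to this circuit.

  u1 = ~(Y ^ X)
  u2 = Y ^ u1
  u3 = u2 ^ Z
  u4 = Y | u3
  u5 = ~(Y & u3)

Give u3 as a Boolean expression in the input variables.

(Y ^ (~(Y ^ X))) ^ Z

u1 = ~(Y ^ X)
u2 = Y ^ u1 = Y ^ (~(Y ^ X))
u3 = u2 ^ Z = (Y ^ (~(Y ^ X))) ^ Z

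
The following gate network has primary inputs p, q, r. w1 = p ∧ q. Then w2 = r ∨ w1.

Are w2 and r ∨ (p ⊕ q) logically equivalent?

No

w1 = p ∧ q
w2 = r ∨ w1 = r ∨ (p ∧ q)
At p=0, q=1, r=0: circuit gives 0, formula gives 1.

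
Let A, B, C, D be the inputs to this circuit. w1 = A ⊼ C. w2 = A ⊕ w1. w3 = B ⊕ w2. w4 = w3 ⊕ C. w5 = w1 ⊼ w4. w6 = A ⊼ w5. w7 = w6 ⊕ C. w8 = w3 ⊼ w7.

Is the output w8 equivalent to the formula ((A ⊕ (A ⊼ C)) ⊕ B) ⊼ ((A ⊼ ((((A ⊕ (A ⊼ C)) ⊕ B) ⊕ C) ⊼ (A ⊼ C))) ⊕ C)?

Yes

w1 = A ⊼ C
w2 = A ⊕ w1 = A ⊕ (A ⊼ C)
w3 = B ⊕ w2 = B ⊕ (A ⊕ (A ⊼ C))
w4 = w3 ⊕ C = (B ⊕ (A ⊕ (A ⊼ C))) ⊕ C
w5 = w1 ⊼ w4 = (A ⊼ C) ⊼ ((B ⊕ (A ⊕ (A ⊼ C))) ⊕ C)
w6 = A ⊼ w5 = A ⊼ ((A ⊼ C) ⊼ ((B ⊕ (A ⊕ (A ⊼ C))) ⊕ C))
w7 = w6 ⊕ C = (A ⊼ ((A ⊼ C) ⊼ ((B ⊕ (A ⊕ (A ⊼ C))) ⊕ C))) ⊕ C
w8 = w3 ⊼ w7 = (B ⊕ (A ⊕ (A ⊼ C))) ⊼ ((A ⊼ ((A ⊼ C) ⊼ ((B ⊕ (A ⊕ (A ⊼ C))) ⊕ C))) ⊕ C)
At A=0, B=0, C=0, D=0: circuit gives 0, formula gives 0.
At A=0, B=0, C=1, D=0: circuit gives 1, formula gives 1.
Agrees on all 16 inputs.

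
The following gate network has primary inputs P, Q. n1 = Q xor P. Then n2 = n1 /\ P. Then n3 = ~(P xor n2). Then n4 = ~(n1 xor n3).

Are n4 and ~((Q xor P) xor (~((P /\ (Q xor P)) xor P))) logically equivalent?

Yes

n1 = Q xor P
n2 = n1 /\ P = (Q xor P) /\ P
n3 = ~(P xor n2) = ~(P xor ((Q xor P) /\ P))
n4 = ~(n1 xor n3) = ~((Q xor P) xor (~(P xor ((Q xor P) /\ P))))
At P=0, Q=0: circuit gives 0, formula gives 0.
At P=0, Q=1: circuit gives 1, formula gives 1.
Agrees on all 4 inputs.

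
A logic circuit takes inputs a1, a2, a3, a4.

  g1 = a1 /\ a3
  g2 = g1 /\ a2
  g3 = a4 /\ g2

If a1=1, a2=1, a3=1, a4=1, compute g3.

g1 = 1 /\ 1 = 1
g2 = 1 /\ 1 = 1
g3 = 1 /\ 1 = 1

1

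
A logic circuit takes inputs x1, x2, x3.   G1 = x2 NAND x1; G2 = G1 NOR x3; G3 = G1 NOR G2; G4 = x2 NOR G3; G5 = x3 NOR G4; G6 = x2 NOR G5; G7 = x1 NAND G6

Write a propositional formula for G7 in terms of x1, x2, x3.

x1 NAND (x2 NOR (x3 NOR (x2 NOR ((x2 NAND x1) NOR ((x2 NAND x1) NOR x3)))))

G1 = x2 NAND x1
G2 = G1 NOR x3 = (x2 NAND x1) NOR x3
G3 = G1 NOR G2 = (x2 NAND x1) NOR ((x2 NAND x1) NOR x3)
G4 = x2 NOR G3 = x2 NOR ((x2 NAND x1) NOR ((x2 NAND x1) NOR x3))
G5 = x3 NOR G4 = x3 NOR (x2 NOR ((x2 NAND x1) NOR ((x2 NAND x1) NOR x3)))
G6 = x2 NOR G5 = x2 NOR (x3 NOR (x2 NOR ((x2 NAND x1) NOR ((x2 NAND x1) NOR x3))))
G7 = x1 NAND G6 = x1 NAND (x2 NOR (x3 NOR (x2 NOR ((x2 NAND x1) NOR ((x2 NAND x1) NOR x3)))))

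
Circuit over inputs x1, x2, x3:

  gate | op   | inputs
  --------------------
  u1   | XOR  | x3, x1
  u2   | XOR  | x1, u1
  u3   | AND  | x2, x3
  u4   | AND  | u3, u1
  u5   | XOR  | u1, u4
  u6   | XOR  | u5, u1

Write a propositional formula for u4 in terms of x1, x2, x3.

(x2 AND x3) AND (x3 XOR x1)

u1 = x3 XOR x1
u3 = x2 AND x3
u4 = u3 AND u1 = (x2 AND x3) AND (x3 XOR x1)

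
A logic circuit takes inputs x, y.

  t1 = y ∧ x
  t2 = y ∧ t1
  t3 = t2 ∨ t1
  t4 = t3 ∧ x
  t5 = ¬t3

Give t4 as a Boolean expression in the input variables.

((y ∧ (y ∧ x)) ∨ (y ∧ x)) ∧ x

t1 = y ∧ x
t2 = y ∧ t1 = y ∧ (y ∧ x)
t3 = t2 ∨ t1 = (y ∧ (y ∧ x)) ∨ (y ∧ x)
t4 = t3 ∧ x = ((y ∧ (y ∧ x)) ∨ (y ∧ x)) ∧ x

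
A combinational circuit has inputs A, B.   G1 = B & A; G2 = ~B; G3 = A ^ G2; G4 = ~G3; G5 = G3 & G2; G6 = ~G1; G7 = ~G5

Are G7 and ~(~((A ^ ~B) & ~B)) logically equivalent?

No

G2 = ~B
G3 = A ^ G2 = A ^ ~B
G5 = G3 & G2 = (A ^ ~B) & ~B
G7 = ~G5 = ~((A ^ ~B) & ~B)
At A=0, B=0: circuit gives 0, formula gives 1.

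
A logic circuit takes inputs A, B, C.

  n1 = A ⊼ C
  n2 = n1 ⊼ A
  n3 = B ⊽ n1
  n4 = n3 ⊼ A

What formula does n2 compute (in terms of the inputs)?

(A ⊼ C) ⊼ A

n1 = A ⊼ C
n2 = n1 ⊼ A = (A ⊼ C) ⊼ A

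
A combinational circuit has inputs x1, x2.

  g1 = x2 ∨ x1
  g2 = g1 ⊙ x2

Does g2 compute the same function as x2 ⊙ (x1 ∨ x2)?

g1 = x2 ∨ x1
g2 = g1 ⊙ x2 = (x2 ∨ x1) ⊙ x2
At x1=1, x2=0: circuit gives 0, formula gives 0.
At x1=0, x2=0: circuit gives 1, formula gives 1.
Agrees on all 4 inputs.

Yes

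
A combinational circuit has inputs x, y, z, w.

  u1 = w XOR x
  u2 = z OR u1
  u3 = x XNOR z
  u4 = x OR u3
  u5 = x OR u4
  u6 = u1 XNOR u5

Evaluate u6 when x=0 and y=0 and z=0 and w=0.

0

u1 = 0 XOR 0 = 0
u3 = 0 XNOR 0 = 1
u4 = 0 OR 1 = 1
u5 = 0 OR 1 = 1
u6 = 0 XNOR 1 = 0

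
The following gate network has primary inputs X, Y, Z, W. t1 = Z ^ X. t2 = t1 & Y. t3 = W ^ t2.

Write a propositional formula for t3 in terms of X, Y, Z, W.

t1 = Z ^ X
t2 = t1 & Y = (Z ^ X) & Y
t3 = W ^ t2 = W ^ ((Z ^ X) & Y)

W ^ ((Z ^ X) & Y)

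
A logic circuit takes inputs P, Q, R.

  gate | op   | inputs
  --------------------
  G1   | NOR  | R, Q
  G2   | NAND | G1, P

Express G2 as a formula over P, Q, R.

G1 = R NOR Q
G2 = G1 NAND P = (R NOR Q) NAND P

(R NOR Q) NAND P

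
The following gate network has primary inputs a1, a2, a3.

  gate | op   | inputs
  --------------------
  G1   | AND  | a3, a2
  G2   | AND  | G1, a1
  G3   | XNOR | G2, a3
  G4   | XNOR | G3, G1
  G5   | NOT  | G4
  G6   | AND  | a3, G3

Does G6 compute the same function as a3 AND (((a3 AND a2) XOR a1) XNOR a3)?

No

G1 = a3 AND a2
G2 = G1 AND a1 = (a3 AND a2) AND a1
G3 = G2 XNOR a3 = ((a3 AND a2) AND a1) XNOR a3
G6 = a3 AND G3 = a3 AND (((a3 AND a2) AND a1) XNOR a3)
At a1=0, a2=1, a3=1: circuit gives 0, formula gives 1.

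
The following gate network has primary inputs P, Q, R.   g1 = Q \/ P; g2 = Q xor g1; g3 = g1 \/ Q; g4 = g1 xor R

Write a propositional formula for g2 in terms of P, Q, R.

g1 = Q \/ P
g2 = Q xor g1 = Q xor (Q \/ P)

Q xor (Q \/ P)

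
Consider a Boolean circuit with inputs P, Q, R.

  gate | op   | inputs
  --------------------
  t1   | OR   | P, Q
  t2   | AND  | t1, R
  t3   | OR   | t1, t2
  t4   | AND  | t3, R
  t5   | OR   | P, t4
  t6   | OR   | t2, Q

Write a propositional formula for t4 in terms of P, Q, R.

((P OR Q) OR ((P OR Q) AND R)) AND R

t1 = P OR Q
t2 = t1 AND R = (P OR Q) AND R
t3 = t1 OR t2 = (P OR Q) OR ((P OR Q) AND R)
t4 = t3 AND R = ((P OR Q) OR ((P OR Q) AND R)) AND R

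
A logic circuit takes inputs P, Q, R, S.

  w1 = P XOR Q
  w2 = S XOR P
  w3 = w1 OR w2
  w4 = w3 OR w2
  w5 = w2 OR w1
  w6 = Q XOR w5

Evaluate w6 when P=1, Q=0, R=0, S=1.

w1 = 1 XOR 0 = 1
w2 = 1 XOR 1 = 0
w5 = 0 OR 1 = 1
w6 = 0 XOR 1 = 1

1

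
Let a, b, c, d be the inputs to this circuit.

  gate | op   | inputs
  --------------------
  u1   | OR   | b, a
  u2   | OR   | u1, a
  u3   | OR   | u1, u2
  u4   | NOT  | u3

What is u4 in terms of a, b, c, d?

NOT ((b OR a) OR ((b OR a) OR a))

u1 = b OR a
u2 = u1 OR a = (b OR a) OR a
u3 = u1 OR u2 = (b OR a) OR ((b OR a) OR a)
u4 = NOT u3 = NOT ((b OR a) OR ((b OR a) OR a))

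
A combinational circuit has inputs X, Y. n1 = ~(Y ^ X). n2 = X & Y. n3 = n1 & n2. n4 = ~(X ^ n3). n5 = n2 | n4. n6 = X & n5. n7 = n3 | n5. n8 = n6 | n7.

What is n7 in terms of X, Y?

((~(Y ^ X)) & (X & Y)) | ((X & Y) | (~(X ^ ((~(Y ^ X)) & (X & Y)))))

n1 = ~(Y ^ X)
n2 = X & Y
n3 = n1 & n2 = (~(Y ^ X)) & (X & Y)
n4 = ~(X ^ n3) = ~(X ^ ((~(Y ^ X)) & (X & Y)))
n5 = n2 | n4 = (X & Y) | (~(X ^ ((~(Y ^ X)) & (X & Y))))
n7 = n3 | n5 = ((~(Y ^ X)) & (X & Y)) | ((X & Y) | (~(X ^ ((~(Y ^ X)) & (X & Y)))))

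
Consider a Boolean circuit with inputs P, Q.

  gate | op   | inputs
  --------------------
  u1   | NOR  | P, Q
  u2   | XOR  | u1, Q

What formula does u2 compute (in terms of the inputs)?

u1 = P NOR Q
u2 = u1 XOR Q = (P NOR Q) XOR Q

(P NOR Q) XOR Q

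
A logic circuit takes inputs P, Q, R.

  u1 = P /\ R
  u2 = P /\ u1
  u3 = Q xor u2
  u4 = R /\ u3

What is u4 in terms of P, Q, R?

R /\ (Q xor (P /\ (P /\ R)))

u1 = P /\ R
u2 = P /\ u1 = P /\ (P /\ R)
u3 = Q xor u2 = Q xor (P /\ (P /\ R))
u4 = R /\ u3 = R /\ (Q xor (P /\ (P /\ R)))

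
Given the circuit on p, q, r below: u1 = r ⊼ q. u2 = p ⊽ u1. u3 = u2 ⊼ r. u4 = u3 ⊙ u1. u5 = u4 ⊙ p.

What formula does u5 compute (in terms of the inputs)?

u1 = r ⊼ q
u2 = p ⊽ u1 = p ⊽ (r ⊼ q)
u3 = u2 ⊼ r = (p ⊽ (r ⊼ q)) ⊼ r
u4 = u3 ⊙ u1 = ((p ⊽ (r ⊼ q)) ⊼ r) ⊙ (r ⊼ q)
u5 = u4 ⊙ p = (((p ⊽ (r ⊼ q)) ⊼ r) ⊙ (r ⊼ q)) ⊙ p

(((p ⊽ (r ⊼ q)) ⊼ r) ⊙ (r ⊼ q)) ⊙ p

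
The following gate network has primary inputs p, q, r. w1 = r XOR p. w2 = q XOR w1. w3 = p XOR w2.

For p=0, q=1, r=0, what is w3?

1

w1 = 0 XOR 0 = 0
w2 = 1 XOR 0 = 1
w3 = 0 XOR 1 = 1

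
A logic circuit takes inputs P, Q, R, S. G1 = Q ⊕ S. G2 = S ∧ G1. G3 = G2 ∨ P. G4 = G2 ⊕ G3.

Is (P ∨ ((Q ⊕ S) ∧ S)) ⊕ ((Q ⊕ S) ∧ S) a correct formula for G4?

Yes

G1 = Q ⊕ S
G2 = S ∧ G1 = S ∧ (Q ⊕ S)
G3 = G2 ∨ P = (S ∧ (Q ⊕ S)) ∨ P
G4 = G2 ⊕ G3 = (S ∧ (Q ⊕ S)) ⊕ ((S ∧ (Q ⊕ S)) ∨ P)
At P=0, Q=0, R=0, S=0: circuit gives 0, formula gives 0.
At P=1, Q=0, R=0, S=0: circuit gives 1, formula gives 1.
Agrees on all 16 inputs.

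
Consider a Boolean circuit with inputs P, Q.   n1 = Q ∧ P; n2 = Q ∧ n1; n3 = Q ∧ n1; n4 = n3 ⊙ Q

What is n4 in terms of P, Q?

n1 = Q ∧ P
n3 = Q ∧ n1 = Q ∧ (Q ∧ P)
n4 = n3 ⊙ Q = (Q ∧ (Q ∧ P)) ⊙ Q

(Q ∧ (Q ∧ P)) ⊙ Q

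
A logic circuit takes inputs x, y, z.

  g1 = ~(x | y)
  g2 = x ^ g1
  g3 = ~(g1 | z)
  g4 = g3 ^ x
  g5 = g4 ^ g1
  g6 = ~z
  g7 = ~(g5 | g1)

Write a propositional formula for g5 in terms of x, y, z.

g1 = ~(x | y)
g3 = ~(g1 | z) = ~((~(x | y)) | z)
g4 = g3 ^ x = (~((~(x | y)) | z)) ^ x
g5 = g4 ^ g1 = ((~((~(x | y)) | z)) ^ x) ^ (~(x | y))

((~((~(x | y)) | z)) ^ x) ^ (~(x | y))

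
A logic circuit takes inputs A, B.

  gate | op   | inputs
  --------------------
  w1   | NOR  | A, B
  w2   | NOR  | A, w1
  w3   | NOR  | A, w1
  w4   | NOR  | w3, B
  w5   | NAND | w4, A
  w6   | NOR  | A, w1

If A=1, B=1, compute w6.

0

w1 = 1 NOR 1 = 0
w6 = 1 NOR 0 = 0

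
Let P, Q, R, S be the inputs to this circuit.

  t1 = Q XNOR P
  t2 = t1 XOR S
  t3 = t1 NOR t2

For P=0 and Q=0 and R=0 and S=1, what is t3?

0

t1 = 0 XNOR 0 = 1
t2 = 1 XOR 1 = 0
t3 = 1 NOR 0 = 0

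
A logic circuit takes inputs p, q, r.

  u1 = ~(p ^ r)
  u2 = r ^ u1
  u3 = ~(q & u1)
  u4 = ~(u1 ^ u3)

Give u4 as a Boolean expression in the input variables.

~((~(p ^ r)) ^ (~(q & (~(p ^ r)))))

u1 = ~(p ^ r)
u3 = ~(q & u1) = ~(q & (~(p ^ r)))
u4 = ~(u1 ^ u3) = ~((~(p ^ r)) ^ (~(q & (~(p ^ r)))))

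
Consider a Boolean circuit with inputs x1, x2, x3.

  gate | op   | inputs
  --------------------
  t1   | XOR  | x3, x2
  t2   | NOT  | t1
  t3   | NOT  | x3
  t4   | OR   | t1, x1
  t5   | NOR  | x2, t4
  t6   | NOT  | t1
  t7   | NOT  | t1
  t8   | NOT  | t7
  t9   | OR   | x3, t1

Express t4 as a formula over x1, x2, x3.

(x3 XOR x2) OR x1

t1 = x3 XOR x2
t4 = t1 OR x1 = (x3 XOR x2) OR x1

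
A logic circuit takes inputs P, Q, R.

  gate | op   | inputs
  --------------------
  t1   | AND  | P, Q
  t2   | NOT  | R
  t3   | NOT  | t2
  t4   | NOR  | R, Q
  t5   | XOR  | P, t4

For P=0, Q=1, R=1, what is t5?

t4 = 1 NOR 1 = 0
t5 = 0 XOR 0 = 0

0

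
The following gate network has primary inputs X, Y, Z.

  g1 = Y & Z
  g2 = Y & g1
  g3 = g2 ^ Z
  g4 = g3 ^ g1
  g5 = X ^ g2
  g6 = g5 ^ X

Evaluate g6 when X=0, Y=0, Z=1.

0

g1 = 0 & 1 = 0
g2 = 0 & 0 = 0
g5 = 0 ^ 0 = 0
g6 = 0 ^ 0 = 0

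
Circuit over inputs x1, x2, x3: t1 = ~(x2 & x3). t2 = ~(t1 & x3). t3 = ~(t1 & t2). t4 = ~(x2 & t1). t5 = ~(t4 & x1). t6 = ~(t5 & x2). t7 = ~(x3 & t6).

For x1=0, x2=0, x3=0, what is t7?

t1 = ~(0 & 0) = 1
t4 = ~(0 & 1) = 1
t5 = ~(1 & 0) = 1
t6 = ~(1 & 0) = 1
t7 = ~(0 & 1) = 1

1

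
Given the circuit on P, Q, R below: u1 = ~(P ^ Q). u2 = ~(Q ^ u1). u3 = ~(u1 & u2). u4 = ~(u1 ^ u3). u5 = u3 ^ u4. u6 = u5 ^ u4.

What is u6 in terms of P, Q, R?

u1 = ~(P ^ Q)
u2 = ~(Q ^ u1) = ~(Q ^ (~(P ^ Q)))
u3 = ~(u1 & u2) = ~((~(P ^ Q)) & (~(Q ^ (~(P ^ Q)))))
u4 = ~(u1 ^ u3) = ~((~(P ^ Q)) ^ (~((~(P ^ Q)) & (~(Q ^ (~(P ^ Q)))))))
u5 = u3 ^ u4 = (~((~(P ^ Q)) & (~(Q ^ (~(P ^ Q)))))) ^ (~((~(P ^ Q)) ^ (~((~(P ^ Q)) & (~(Q ^ (~(P ^ Q))))))))
u6 = u5 ^ u4 = ((~((~(P ^ Q)) & (~(Q ^ (~(P ^ Q)))))) ^ (~((~(P ^ Q)) ^ (~((~(P ^ Q)) & (~(Q ^ (~(P ^ Q))))))))) ^ (~((~(P ^ Q)) ^ (~((~(P ^ Q)) & (~(Q ^ (~(P ^ Q))))))))

((~((~(P ^ Q)) & (~(Q ^ (~(P ^ Q)))))) ^ (~((~(P ^ Q)) ^ (~((~(P ^ Q)) & (~(Q ^ (~(P ^ Q))))))))) ^ (~((~(P ^ Q)) ^ (~((~(P ^ Q)) & (~(Q ^ (~(P ^ Q))))))))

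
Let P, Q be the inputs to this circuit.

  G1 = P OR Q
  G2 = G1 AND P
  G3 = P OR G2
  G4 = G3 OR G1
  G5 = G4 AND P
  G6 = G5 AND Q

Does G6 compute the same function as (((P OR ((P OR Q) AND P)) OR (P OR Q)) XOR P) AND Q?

No

G1 = P OR Q
G2 = G1 AND P = (P OR Q) AND P
G3 = P OR G2 = P OR ((P OR Q) AND P)
G4 = G3 OR G1 = (P OR ((P OR Q) AND P)) OR (P OR Q)
G5 = G4 AND P = ((P OR ((P OR Q) AND P)) OR (P OR Q)) AND P
G6 = G5 AND Q = (((P OR ((P OR Q) AND P)) OR (P OR Q)) AND P) AND Q
At P=0, Q=1: circuit gives 0, formula gives 1.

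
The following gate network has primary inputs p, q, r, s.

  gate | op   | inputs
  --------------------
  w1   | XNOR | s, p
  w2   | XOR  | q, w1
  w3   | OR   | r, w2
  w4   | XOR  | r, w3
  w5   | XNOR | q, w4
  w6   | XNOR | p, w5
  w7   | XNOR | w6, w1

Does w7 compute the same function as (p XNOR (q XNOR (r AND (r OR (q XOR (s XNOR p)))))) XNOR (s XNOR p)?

No

w1 = s XNOR p
w2 = q XOR w1 = q XOR (s XNOR p)
w3 = r OR w2 = r OR (q XOR (s XNOR p))
w4 = r XOR w3 = r XOR (r OR (q XOR (s XNOR p)))
w5 = q XNOR w4 = q XNOR (r XOR (r OR (q XOR (s XNOR p))))
w6 = p XNOR w5 = p XNOR (q XNOR (r XOR (r OR (q XOR (s XNOR p)))))
w7 = w6 XNOR w1 = (p XNOR (q XNOR (r XOR (r OR (q XOR (s XNOR p)))))) XNOR (s XNOR p)
At p=0, q=0, r=0, s=0: circuit gives 1, formula gives 0.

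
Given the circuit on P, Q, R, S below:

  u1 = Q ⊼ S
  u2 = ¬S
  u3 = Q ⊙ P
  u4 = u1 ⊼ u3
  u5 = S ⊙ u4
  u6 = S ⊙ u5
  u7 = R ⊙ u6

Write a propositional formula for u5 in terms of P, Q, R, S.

S ⊙ ((Q ⊼ S) ⊼ (Q ⊙ P))

u1 = Q ⊼ S
u3 = Q ⊙ P
u4 = u1 ⊼ u3 = (Q ⊼ S) ⊼ (Q ⊙ P)
u5 = S ⊙ u4 = S ⊙ ((Q ⊼ S) ⊼ (Q ⊙ P))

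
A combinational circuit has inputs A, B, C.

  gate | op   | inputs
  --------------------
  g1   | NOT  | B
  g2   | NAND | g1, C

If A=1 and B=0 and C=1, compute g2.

0

g1 = NOT 0 = 1
g2 = 1 NAND 1 = 0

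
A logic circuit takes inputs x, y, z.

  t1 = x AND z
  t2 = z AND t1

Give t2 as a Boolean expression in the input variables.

z AND (x AND z)

t1 = x AND z
t2 = z AND t1 = z AND (x AND z)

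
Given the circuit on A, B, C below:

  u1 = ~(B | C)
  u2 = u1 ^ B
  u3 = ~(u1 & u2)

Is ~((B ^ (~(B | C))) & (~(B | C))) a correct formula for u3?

u1 = ~(B | C)
u2 = u1 ^ B = (~(B | C)) ^ B
u3 = ~(u1 & u2) = ~((~(B | C)) & ((~(B | C)) ^ B))
At A=0, B=0, C=0: circuit gives 0, formula gives 0.
At A=0, B=0, C=1: circuit gives 1, formula gives 1.
Agrees on all 8 inputs.

Yes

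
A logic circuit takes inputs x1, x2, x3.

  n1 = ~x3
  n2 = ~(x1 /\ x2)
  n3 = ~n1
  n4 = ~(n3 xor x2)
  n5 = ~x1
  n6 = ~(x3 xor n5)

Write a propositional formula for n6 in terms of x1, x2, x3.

~(x3 xor ~x1)

n5 = ~x1
n6 = ~(x3 xor n5) = ~(x3 xor ~x1)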